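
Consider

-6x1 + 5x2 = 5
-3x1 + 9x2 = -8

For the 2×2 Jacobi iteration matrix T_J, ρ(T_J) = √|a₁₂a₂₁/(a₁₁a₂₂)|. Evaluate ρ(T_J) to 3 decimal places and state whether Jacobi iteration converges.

a₁₂a₂₁/(a₁₁a₂₂) = (5)·(-3) / ((-6)·(9)) = 0.277778
ρ = √|0.277778| = √0.277778 = 0.527
ρ < 1, so Jacobi converges

0.527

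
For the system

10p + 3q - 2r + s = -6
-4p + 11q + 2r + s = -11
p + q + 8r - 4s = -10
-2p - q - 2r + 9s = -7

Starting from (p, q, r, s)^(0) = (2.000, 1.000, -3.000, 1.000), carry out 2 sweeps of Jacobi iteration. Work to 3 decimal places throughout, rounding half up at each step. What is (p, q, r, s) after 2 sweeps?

(-0.791, -1.296, -1.517, -1.363)

Iteration 1:
  p = (-6 - (3)·1.000 - (-2)·-3.000 - (1)·1.000) / (10) = -1.600
  q = (-11 - (-4)·2.000 - (2)·-3.000 - (1)·1.000) / (11) = 0.182
  r = (-10 - (1)·2.000 - (1)·1.000 - (-4)·1.000) / (8) = -1.125
  s = (-7 - (-2)·2.000 - (-1)·1.000 - (-2)·-3.000) / (9) = -0.889
Iteration 2:
  p = (-6 - (3)·0.182 - (-2)·-1.125 - (1)·-0.889) / (10) = -0.791
  q = (-11 - (-4)·-1.600 - (2)·-1.125 - (1)·-0.889) / (11) = -1.296
  r = (-10 - (1)·-1.600 - (1)·0.182 - (-4)·-0.889) / (8) = -1.517
  s = (-7 - (-2)·-1.600 - (-1)·0.182 - (-2)·-1.125) / (9) = -1.363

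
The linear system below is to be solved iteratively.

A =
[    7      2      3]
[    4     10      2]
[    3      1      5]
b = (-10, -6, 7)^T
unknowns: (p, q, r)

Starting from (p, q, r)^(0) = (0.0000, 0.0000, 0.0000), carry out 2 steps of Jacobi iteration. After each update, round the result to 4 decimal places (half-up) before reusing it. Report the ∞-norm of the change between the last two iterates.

0.9772

Iteration 1:
  p = (-10 - (2)·0.0000 - (3)·0.0000) / (7) = -1.4286
  q = (-6 - (4)·0.0000 - (2)·0.0000) / (10) = -0.6000
  r = (7 - (3)·0.0000 - (1)·0.0000) / (5) = 1.4000
Iteration 2:
  p = (-10 - (2)·-0.6000 - (3)·1.4000) / (7) = -1.8571
  q = (-6 - (4)·-1.4286 - (2)·1.4000) / (10) = -0.3086
  r = (7 - (3)·-1.4286 - (1)·-0.6000) / (5) = 2.3772
Change: (-0.4285, 0.2914, 0.9772) → max |·| = 0.9772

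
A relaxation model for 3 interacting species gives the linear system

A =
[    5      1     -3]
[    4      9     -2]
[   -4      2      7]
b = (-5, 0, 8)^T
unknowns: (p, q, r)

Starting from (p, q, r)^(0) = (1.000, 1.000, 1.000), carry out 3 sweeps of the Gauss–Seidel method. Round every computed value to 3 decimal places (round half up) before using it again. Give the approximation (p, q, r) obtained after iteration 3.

Iteration 1:
  p = (-5 - (1)·1.000 - (-3)·1.000) / (5) = -0.600
  q = (0 - (4)·-0.600 - (-2)·1.000) / (9) = 0.489
  r = (8 - (-4)·-0.600 - (2)·0.489) / (7) = 0.660
Iteration 2:
  p = (-5 - (1)·0.489 - (-3)·0.660) / (5) = -0.702
  q = (0 - (4)·-0.702 - (-2)·0.660) / (9) = 0.459
  r = (8 - (-4)·-0.702 - (2)·0.459) / (7) = 0.611
Iteration 3:
  p = (-5 - (1)·0.459 - (-3)·0.611) / (5) = -0.725
  q = (0 - (4)·-0.725 - (-2)·0.611) / (9) = 0.458
  r = (8 - (-4)·-0.725 - (2)·0.458) / (7) = 0.598

(-0.725, 0.458, 0.598)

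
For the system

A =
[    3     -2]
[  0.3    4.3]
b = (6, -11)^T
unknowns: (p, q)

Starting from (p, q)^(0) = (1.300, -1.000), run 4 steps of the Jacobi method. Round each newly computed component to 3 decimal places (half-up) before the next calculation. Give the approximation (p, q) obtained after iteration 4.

(0.284, -2.574)

Iteration 1:
  p = (6 - (-2)·-1.000) / (3) = 1.333
  q = (-11 - (0.3)·1.300) / (4.3) = -2.649
Iteration 2:
  p = (6 - (-2)·-2.649) / (3) = 0.234
  q = (-11 - (0.3)·1.333) / (4.3) = -2.651
Iteration 3:
  p = (6 - (-2)·-2.651) / (3) = 0.233
  q = (-11 - (0.3)·0.234) / (4.3) = -2.574
Iteration 4:
  p = (6 - (-2)·-2.574) / (3) = 0.284
  q = (-11 - (0.3)·0.233) / (4.3) = -2.574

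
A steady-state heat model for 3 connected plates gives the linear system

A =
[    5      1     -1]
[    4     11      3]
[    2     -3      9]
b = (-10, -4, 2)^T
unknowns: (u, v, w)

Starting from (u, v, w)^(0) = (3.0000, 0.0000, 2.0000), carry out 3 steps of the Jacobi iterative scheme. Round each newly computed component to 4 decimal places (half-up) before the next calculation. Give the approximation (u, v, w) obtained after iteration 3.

(-2.0857, 0.2748, 0.7107)

Iteration 1:
  u = (-10 - (1)·0.0000 - (-1)·2.0000) / (5) = -1.6000
  v = (-4 - (4)·3.0000 - (3)·2.0000) / (11) = -2.0000
  w = (2 - (2)·3.0000 - (-3)·0.0000) / (9) = -0.4444
Iteration 2:
  u = (-10 - (1)·-2.0000 - (-1)·-0.4444) / (5) = -1.6889
  v = (-4 - (4)·-1.6000 - (3)·-0.4444) / (11) = 0.3394
  w = (2 - (2)·-1.6000 - (-3)·-2.0000) / (9) = -0.0889
Iteration 3:
  u = (-10 - (1)·0.3394 - (-1)·-0.0889) / (5) = -2.0857
  v = (-4 - (4)·-1.6889 - (3)·-0.0889) / (11) = 0.2748
  w = (2 - (2)·-1.6889 - (-3)·0.3394) / (9) = 0.7107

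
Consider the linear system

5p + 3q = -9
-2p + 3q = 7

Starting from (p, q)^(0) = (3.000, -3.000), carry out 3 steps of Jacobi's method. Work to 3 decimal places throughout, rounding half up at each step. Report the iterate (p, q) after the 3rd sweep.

(-3.200, -0.600)

Iteration 1:
  p = (-9 - (3)·-3.000) / (5) = 0.000
  q = (7 - (-2)·3.000) / (3) = 4.333
Iteration 2:
  p = (-9 - (3)·4.333) / (5) = -4.400
  q = (7 - (-2)·0.000) / (3) = 2.333
Iteration 3:
  p = (-9 - (3)·2.333) / (5) = -3.200
  q = (7 - (-2)·-4.400) / (3) = -0.600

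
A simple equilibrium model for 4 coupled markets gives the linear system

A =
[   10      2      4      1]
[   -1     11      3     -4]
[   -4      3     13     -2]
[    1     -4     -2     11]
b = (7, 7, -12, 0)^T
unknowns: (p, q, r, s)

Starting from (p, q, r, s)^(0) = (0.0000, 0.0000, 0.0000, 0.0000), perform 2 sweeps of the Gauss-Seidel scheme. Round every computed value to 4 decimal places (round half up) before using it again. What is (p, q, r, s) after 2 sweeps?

(0.9044, 0.9676, -0.8630, 0.1127)

Iteration 1:
  p = (7 - (2)·0.0000 - (4)·0.0000 - (1)·0.0000) / (10) = 0.7000
  q = (7 - (-1)·0.7000 - (3)·0.0000 - (-4)·0.0000) / (11) = 0.7000
  r = (-12 - (-4)·0.7000 - (3)·0.7000 - (-2)·0.0000) / (13) = -0.8692
  s = (0 - (1)·0.7000 - (-4)·0.7000 - (-2)·-0.8692) / (11) = 0.0329
Iteration 2:
  p = (7 - (2)·0.7000 - (4)·-0.8692 - (1)·0.0329) / (10) = 0.9044
  q = (7 - (-1)·0.9044 - (3)·-0.8692 - (-4)·0.0329) / (11) = 0.9676
  r = (-12 - (-4)·0.9044 - (3)·0.9676 - (-2)·0.0329) / (13) = -0.8630
  s = (0 - (1)·0.9044 - (-4)·0.9676 - (-2)·-0.8630) / (11) = 0.1127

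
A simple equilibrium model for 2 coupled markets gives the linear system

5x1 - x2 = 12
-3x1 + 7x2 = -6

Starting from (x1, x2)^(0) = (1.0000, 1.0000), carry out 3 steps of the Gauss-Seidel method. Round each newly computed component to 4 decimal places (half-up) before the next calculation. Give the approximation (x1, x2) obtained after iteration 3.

Iteration 1:
  x1 = (12 - (-1)·1.0000) / (5) = 2.6000
  x2 = (-6 - (-3)·2.6000) / (7) = 0.2571
Iteration 2:
  x1 = (12 - (-1)·0.2571) / (5) = 2.4514
  x2 = (-6 - (-3)·2.4514) / (7) = 0.1935
Iteration 3:
  x1 = (12 - (-1)·0.1935) / (5) = 2.4387
  x2 = (-6 - (-3)·2.4387) / (7) = 0.1880

(2.4387, 0.1880)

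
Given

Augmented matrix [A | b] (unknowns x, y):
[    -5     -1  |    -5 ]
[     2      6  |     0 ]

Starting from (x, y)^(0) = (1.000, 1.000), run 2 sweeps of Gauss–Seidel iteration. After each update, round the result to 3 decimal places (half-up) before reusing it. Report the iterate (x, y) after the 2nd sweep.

(1.053, -0.351)

Iteration 1:
  x = (-5 - (-1)·1.000) / (-5) = 0.800
  y = (0 - (2)·0.800) / (6) = -0.267
Iteration 2:
  x = (-5 - (-1)·-0.267) / (-5) = 1.053
  y = (0 - (2)·1.053) / (6) = -0.351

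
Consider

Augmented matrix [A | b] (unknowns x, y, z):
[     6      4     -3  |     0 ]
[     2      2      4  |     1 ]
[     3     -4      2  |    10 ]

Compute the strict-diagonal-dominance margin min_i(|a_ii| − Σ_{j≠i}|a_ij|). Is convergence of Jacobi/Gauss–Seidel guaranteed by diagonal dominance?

row 1: |6| − (4+3) = -1
row 2: |2| − (2+4) = -4
row 3: |2| − (3+4) = -5
minimum over rows = -5 → not strictly diagonally dominant

-5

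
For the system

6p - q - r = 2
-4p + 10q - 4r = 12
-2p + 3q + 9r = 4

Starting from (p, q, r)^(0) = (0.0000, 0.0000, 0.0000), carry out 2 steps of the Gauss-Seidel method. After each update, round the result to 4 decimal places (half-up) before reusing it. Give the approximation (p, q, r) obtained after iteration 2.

Iteration 1:
  p = (2 - (-1)·0.0000 - (-1)·0.0000) / (6) = 0.3333
  q = (12 - (-4)·0.3333 - (-4)·0.0000) / (10) = 1.3333
  r = (4 - (-2)·0.3333 - (3)·1.3333) / (9) = 0.0741
Iteration 2:
  p = (2 - (-1)·1.3333 - (-1)·0.0741) / (6) = 0.5679
  q = (12 - (-4)·0.5679 - (-4)·0.0741) / (10) = 1.4568
  r = (4 - (-2)·0.5679 - (3)·1.4568) / (9) = 0.0850

(0.5679, 1.4568, 0.0850)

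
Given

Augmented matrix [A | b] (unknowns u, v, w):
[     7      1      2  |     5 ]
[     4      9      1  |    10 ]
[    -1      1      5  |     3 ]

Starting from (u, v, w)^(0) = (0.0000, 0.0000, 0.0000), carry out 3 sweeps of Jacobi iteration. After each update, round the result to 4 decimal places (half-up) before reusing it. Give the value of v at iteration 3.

0.8826

Iteration 1:
  u = (5 - (1)·0.0000 - (2)·0.0000) / (7) = 0.7143
  v = (10 - (4)·0.0000 - (1)·0.0000) / (9) = 1.1111
  w = (3 - (-1)·0.0000 - (1)·0.0000) / (5) = 0.6000
Iteration 2:
  u = (5 - (1)·1.1111 - (2)·0.6000) / (7) = 0.3841
  v = (10 - (4)·0.7143 - (1)·0.6000) / (9) = 0.7270
  w = (3 - (-1)·0.7143 - (1)·1.1111) / (5) = 0.5206
Iteration 3:
  u = (5 - (1)·0.7270 - (2)·0.5206) / (7) = 0.4617
  v = (10 - (4)·0.3841 - (1)·0.5206) / (9) = 0.8826
  w = (3 - (-1)·0.3841 - (1)·0.7270) / (5) = 0.5314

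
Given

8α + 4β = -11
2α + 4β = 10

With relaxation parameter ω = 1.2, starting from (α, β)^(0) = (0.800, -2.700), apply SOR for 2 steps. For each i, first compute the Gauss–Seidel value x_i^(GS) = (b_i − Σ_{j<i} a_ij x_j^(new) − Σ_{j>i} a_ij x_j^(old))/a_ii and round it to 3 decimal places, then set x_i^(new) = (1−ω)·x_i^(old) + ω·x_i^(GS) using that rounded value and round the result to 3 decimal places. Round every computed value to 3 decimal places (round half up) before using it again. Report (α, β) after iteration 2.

Iteration 1:
  α: GS value = (-11 - (4)·-2.700) / (8) = -0.025;  α ← (1−ω)·0.800 + ω·-0.025 = -0.190
  β: GS value = (10 - (2)·-0.190) / (4) = 2.595;  β ← (1−ω)·-2.700 + ω·2.595 = 3.654
Iteration 2:
  α: GS value = (-11 - (4)·3.654) / (8) = -3.202;  α ← (1−ω)·-0.190 + ω·-3.202 = -3.804
  β: GS value = (10 - (2)·-3.804) / (4) = 4.402;  β ← (1−ω)·3.654 + ω·4.402 = 4.552

(-3.804, 4.552)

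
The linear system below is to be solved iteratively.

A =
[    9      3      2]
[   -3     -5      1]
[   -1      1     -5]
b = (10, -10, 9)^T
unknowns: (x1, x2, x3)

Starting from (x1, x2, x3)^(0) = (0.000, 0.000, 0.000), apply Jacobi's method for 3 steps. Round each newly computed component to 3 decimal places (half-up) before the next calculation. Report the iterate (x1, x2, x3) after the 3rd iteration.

(1.147, 1.169, -1.774)

Iteration 1:
  x1 = (10 - (3)·0.000 - (2)·0.000) / (9) = 1.111
  x2 = (-10 - (-3)·0.000 - (1)·0.000) / (-5) = 2.000
  x3 = (9 - (-1)·0.000 - (1)·0.000) / (-5) = -1.800
Iteration 2:
  x1 = (10 - (3)·2.000 - (2)·-1.800) / (9) = 0.844
  x2 = (-10 - (-3)·1.111 - (1)·-1.800) / (-5) = 0.973
  x3 = (9 - (-1)·1.111 - (1)·2.000) / (-5) = -1.622
Iteration 3:
  x1 = (10 - (3)·0.973 - (2)·-1.622) / (9) = 1.147
  x2 = (-10 - (-3)·0.844 - (1)·-1.622) / (-5) = 1.169
  x3 = (9 - (-1)·0.844 - (1)·0.973) / (-5) = -1.774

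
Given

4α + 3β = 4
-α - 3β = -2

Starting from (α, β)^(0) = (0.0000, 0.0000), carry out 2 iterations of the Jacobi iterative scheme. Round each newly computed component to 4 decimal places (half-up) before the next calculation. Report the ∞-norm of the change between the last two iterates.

0.5000

Iteration 1:
  α = (4 - (3)·0.0000) / (4) = 1.0000
  β = (-2 - (-1)·0.0000) / (-3) = 0.6667
Iteration 2:
  α = (4 - (3)·0.6667) / (4) = 0.5000
  β = (-2 - (-1)·1.0000) / (-3) = 0.3333
Change: (-0.5000, -0.3334) → max |·| = 0.5000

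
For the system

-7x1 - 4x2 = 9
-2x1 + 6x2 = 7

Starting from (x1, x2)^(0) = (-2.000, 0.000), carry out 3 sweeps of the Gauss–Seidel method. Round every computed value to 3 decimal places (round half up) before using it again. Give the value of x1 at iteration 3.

-1.627

Iteration 1:
  x1 = (9 - (-4)·0.000) / (-7) = -1.286
  x2 = (7 - (-2)·-1.286) / (6) = 0.738
Iteration 2:
  x1 = (9 - (-4)·0.738) / (-7) = -1.707
  x2 = (7 - (-2)·-1.707) / (6) = 0.598
Iteration 3:
  x1 = (9 - (-4)·0.598) / (-7) = -1.627
  x2 = (7 - (-2)·-1.627) / (6) = 0.624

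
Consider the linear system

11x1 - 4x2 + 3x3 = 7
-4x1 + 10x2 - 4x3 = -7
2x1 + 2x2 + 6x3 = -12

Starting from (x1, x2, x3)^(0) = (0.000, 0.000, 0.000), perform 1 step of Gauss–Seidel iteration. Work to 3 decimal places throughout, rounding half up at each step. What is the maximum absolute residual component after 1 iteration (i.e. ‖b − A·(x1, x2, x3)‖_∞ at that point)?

Iteration 1:
  x1 = (7 - (-4)·0.000 - (3)·0.000) / (11) = 0.636
  x2 = (-7 - (-4)·0.636 - (-4)·0.000) / (10) = -0.446
  x3 = (-12 - (2)·0.636 - (2)·-0.446) / (6) = -2.063
Residual b − A·x = (4.409, -8.248, -0.002); ∞-norm = 8.248

8.248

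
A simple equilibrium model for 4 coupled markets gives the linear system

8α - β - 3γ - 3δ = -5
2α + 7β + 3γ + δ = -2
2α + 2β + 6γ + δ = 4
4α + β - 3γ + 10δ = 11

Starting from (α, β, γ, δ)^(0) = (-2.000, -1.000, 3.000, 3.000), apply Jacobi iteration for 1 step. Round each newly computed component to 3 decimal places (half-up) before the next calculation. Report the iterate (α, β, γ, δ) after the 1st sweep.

(1.500, -1.429, 1.167, 2.900)

Iteration 1:
  α = (-5 - (-1)·-1.000 - (-3)·3.000 - (-3)·3.000) / (8) = 1.500
  β = (-2 - (2)·-2.000 - (3)·3.000 - (1)·3.000) / (7) = -1.429
  γ = (4 - (2)·-2.000 - (2)·-1.000 - (1)·3.000) / (6) = 1.167
  δ = (11 - (4)·-2.000 - (1)·-1.000 - (-3)·3.000) / (10) = 2.900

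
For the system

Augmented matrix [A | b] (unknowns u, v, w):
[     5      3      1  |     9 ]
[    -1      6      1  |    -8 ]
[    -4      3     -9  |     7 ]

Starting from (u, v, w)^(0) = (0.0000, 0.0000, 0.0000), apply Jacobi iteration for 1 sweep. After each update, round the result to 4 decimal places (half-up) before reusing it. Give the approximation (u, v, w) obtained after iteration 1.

Iteration 1:
  u = (9 - (3)·0.0000 - (1)·0.0000) / (5) = 1.8000
  v = (-8 - (-1)·0.0000 - (1)·0.0000) / (6) = -1.3333
  w = (7 - (-4)·0.0000 - (3)·0.0000) / (-9) = -0.7778

(1.8000, -1.3333, -0.7778)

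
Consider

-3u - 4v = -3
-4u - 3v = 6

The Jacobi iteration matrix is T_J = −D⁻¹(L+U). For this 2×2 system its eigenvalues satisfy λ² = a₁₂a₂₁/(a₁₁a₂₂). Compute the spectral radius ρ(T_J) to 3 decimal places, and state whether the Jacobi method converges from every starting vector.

a₁₂a₂₁/(a₁₁a₂₂) = (-4)·(-4) / ((-3)·(-3)) = 1.777778
ρ = √|1.777778| = √1.777778 = 1.333
ρ > 1, so Jacobi diverges

1.333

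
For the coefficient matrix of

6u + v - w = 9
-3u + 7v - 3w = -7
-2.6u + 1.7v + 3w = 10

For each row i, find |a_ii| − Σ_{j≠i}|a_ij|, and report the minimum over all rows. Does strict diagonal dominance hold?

row 1: |6| − (1+1) = 4
row 2: |7| − (3+3) = 1
row 3: |3| − (2.6+1.7) = -1.3
minimum over rows = -1.3 → not strictly diagonally dominant

-1.3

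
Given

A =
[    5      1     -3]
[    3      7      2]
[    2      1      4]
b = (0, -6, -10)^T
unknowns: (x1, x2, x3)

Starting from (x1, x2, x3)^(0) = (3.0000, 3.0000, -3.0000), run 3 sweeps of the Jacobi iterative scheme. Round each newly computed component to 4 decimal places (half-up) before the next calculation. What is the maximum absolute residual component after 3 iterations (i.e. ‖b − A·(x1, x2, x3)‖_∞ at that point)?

3.8858

Iteration 1:
  x1 = (0 - (1)·3.0000 - (-3)·-3.0000) / (5) = -2.4000
  x2 = (-6 - (3)·3.0000 - (2)·-3.0000) / (7) = -1.2857
  x3 = (-10 - (2)·3.0000 - (1)·3.0000) / (4) = -4.7500
Iteration 2:
  x1 = (0 - (1)·-1.2857 - (-3)·-4.7500) / (5) = -2.5929
  x2 = (-6 - (3)·-2.4000 - (2)·-4.7500) / (7) = 1.5286
  x3 = (-10 - (2)·-2.4000 - (1)·-1.2857) / (4) = -0.9786
Iteration 3:
  x1 = (0 - (1)·1.5286 - (-3)·-0.9786) / (5) = -0.8929
  x2 = (-6 - (3)·-2.5929 - (2)·-0.9786) / (7) = 0.5337
  x3 = (-10 - (2)·-2.5929 - (1)·1.5286) / (4) = -1.5857
Residual b − A·x = (-0.8263, -3.8858, -2.4051); ∞-norm = 3.8858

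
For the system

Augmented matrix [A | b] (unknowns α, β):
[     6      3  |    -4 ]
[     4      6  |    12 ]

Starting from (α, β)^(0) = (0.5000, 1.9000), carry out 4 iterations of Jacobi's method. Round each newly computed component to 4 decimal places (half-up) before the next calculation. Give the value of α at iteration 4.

Iteration 1:
  α = (-4 - (3)·1.9000) / (6) = -1.6167
  β = (12 - (4)·0.5000) / (6) = 1.6667
Iteration 2:
  α = (-4 - (3)·1.6667) / (6) = -1.5000
  β = (12 - (4)·-1.6167) / (6) = 3.0778
Iteration 3:
  α = (-4 - (3)·3.0778) / (6) = -2.2056
  β = (12 - (4)·-1.5000) / (6) = 3.0000
Iteration 4:
  α = (-4 - (3)·3.0000) / (6) = -2.1667
  β = (12 - (4)·-2.2056) / (6) = 3.4704

-2.1667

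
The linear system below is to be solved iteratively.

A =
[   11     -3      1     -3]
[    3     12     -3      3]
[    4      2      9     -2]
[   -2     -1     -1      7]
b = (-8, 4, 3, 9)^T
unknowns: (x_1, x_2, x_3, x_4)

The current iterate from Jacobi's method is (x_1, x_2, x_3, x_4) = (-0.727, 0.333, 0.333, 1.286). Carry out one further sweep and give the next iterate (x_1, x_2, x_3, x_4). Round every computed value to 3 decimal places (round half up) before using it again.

(-0.316, 0.277, 0.868, 1.173)

One sweep:
  x_1 = (-8 - (-3)·0.333 - (1)·0.333 - (-3)·1.286) / (11) = -0.316
  x_2 = (4 - (3)·-0.727 - (-3)·0.333 - (3)·1.286) / (12) = 0.277
  x_3 = (3 - (4)·-0.727 - (2)·0.333 - (-2)·1.286) / (9) = 0.868
  x_4 = (9 - (-2)·-0.727 - (-1)·0.333 - (-1)·0.333) / (7) = 1.173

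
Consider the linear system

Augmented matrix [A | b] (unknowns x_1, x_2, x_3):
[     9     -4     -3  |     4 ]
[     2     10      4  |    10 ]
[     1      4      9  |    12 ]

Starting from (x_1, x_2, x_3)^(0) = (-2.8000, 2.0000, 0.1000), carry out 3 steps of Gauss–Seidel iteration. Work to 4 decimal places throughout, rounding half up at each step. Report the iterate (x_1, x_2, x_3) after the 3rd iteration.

Iteration 1:
  x_1 = (4 - (-4)·2.0000 - (-3)·0.1000) / (9) = 1.3667
  x_2 = (10 - (2)·1.3667 - (4)·0.1000) / (10) = 0.6867
  x_3 = (12 - (1)·1.3667 - (4)·0.6867) / (9) = 0.8763
Iteration 2:
  x_1 = (4 - (-4)·0.6867 - (-3)·0.8763) / (9) = 1.0417
  x_2 = (10 - (2)·1.0417 - (4)·0.8763) / (10) = 0.4411
  x_3 = (12 - (1)·1.0417 - (4)·0.4411) / (9) = 1.0215
Iteration 3:
  x_1 = (4 - (-4)·0.4411 - (-3)·1.0215) / (9) = 0.9810
  x_2 = (10 - (2)·0.9810 - (4)·1.0215) / (10) = 0.3952
  x_3 = (12 - (1)·0.9810 - (4)·0.3952) / (9) = 1.0487

(0.9810, 0.3952, 1.0487)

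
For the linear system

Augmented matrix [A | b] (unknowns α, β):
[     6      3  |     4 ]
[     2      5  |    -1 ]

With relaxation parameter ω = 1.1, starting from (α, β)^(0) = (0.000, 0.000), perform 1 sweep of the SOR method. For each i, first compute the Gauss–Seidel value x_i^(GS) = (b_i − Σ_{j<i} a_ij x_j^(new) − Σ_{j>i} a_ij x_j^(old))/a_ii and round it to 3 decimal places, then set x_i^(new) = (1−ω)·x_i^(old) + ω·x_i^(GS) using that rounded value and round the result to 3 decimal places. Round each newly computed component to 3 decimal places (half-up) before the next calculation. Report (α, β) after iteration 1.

(0.734, -0.543)

Iteration 1:
  α: GS value = (4 - (3)·0.000) / (6) = 0.667;  α ← (1−ω)·0.000 + ω·0.667 = 0.734
  β: GS value = (-1 - (2)·0.734) / (5) = -0.494;  β ← (1−ω)·0.000 + ω·-0.494 = -0.543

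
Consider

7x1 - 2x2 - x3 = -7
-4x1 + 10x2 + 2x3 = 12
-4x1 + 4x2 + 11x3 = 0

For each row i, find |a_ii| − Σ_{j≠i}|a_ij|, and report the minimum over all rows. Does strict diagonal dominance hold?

3

row 1: |7| − (2+1) = 4
row 2: |10| − (4+2) = 4
row 3: |11| − (4+4) = 3
minimum over rows = 3 → strictly diagonally dominant (convergence guaranteed)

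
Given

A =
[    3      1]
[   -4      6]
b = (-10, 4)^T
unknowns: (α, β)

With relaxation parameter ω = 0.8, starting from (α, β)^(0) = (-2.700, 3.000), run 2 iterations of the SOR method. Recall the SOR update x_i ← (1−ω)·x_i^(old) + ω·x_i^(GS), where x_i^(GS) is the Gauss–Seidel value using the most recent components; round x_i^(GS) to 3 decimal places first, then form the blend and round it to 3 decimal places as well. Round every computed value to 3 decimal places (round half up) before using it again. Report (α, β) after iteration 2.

(-3.200, -1.374)

Iteration 1:
  α: GS value = (-10 - (1)·3.000) / (3) = -4.333;  α ← (1−ω)·-2.700 + ω·-4.333 = -4.006
  β: GS value = (4 - (-4)·-4.006) / (6) = -2.004;  β ← (1−ω)·3.000 + ω·-2.004 = -1.003
Iteration 2:
  α: GS value = (-10 - (1)·-1.003) / (3) = -2.999;  α ← (1−ω)·-4.006 + ω·-2.999 = -3.200
  β: GS value = (4 - (-4)·-3.200) / (6) = -1.467;  β ← (1−ω)·-1.003 + ω·-1.467 = -1.374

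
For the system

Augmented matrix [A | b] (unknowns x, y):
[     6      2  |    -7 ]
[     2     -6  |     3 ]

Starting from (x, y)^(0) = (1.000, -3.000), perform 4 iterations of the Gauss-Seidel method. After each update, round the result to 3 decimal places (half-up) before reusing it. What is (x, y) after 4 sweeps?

Iteration 1:
  x = (-7 - (2)·-3.000) / (6) = -0.167
  y = (3 - (2)·-0.167) / (-6) = -0.556
Iteration 2:
  x = (-7 - (2)·-0.556) / (6) = -0.981
  y = (3 - (2)·-0.981) / (-6) = -0.827
Iteration 3:
  x = (-7 - (2)·-0.827) / (6) = -0.891
  y = (3 - (2)·-0.891) / (-6) = -0.797
Iteration 4:
  x = (-7 - (2)·-0.797) / (6) = -0.901
  y = (3 - (2)·-0.901) / (-6) = -0.800

(-0.901, -0.800)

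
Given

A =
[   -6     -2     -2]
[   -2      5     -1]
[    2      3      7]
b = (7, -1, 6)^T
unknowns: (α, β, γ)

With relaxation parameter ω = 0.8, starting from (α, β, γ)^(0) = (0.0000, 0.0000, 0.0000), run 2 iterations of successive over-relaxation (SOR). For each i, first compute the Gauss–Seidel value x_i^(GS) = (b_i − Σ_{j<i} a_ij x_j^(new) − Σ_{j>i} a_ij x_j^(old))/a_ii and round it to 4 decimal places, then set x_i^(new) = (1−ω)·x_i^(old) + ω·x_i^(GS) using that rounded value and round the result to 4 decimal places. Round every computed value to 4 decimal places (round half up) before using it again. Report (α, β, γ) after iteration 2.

Iteration 1:
  α: GS value = (7 - (-2)·0.0000 - (-2)·0.0000) / (-6) = -1.1667;  α ← (1−ω)·0.0000 + ω·-1.1667 = -0.9334
  β: GS value = (-1 - (-2)·-0.9334 - (-1)·0.0000) / (5) = -0.5734;  β ← (1−ω)·0.0000 + ω·-0.5734 = -0.4587
  γ: GS value = (6 - (2)·-0.9334 - (3)·-0.4587) / (7) = 1.3204;  γ ← (1−ω)·0.0000 + ω·1.3204 = 1.0563
Iteration 2:
  α: GS value = (7 - (-2)·-0.4587 - (-2)·1.0563) / (-6) = -1.3659;  α ← (1−ω)·-0.9334 + ω·-1.3659 = -1.2794
  β: GS value = (-1 - (-2)·-1.2794 - (-1)·1.0563) / (5) = -0.5005;  β ← (1−ω)·-0.4587 + ω·-0.5005 = -0.4921
  γ: GS value = (6 - (2)·-1.2794 - (3)·-0.4921) / (7) = 1.4336;  γ ← (1−ω)·1.0563 + ω·1.4336 = 1.3581

(-1.2794, -0.4921, 1.3581)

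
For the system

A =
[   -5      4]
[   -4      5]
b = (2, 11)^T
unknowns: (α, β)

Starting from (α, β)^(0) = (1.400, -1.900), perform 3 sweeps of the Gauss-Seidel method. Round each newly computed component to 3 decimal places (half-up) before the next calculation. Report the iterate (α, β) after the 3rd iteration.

Iteration 1:
  α = (2 - (4)·-1.900) / (-5) = -1.920
  β = (11 - (-4)·-1.920) / (5) = 0.664
Iteration 2:
  α = (2 - (4)·0.664) / (-5) = 0.131
  β = (11 - (-4)·0.131) / (5) = 2.305
Iteration 3:
  α = (2 - (4)·2.305) / (-5) = 1.444
  β = (11 - (-4)·1.444) / (5) = 3.355

(1.444, 3.355)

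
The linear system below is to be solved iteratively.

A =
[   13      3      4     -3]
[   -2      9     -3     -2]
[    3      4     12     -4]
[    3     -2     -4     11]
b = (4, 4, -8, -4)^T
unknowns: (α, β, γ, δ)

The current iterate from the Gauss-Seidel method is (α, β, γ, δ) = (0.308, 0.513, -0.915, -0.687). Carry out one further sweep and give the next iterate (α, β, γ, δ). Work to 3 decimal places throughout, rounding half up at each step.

One sweep:
  α = (4 - (3)·0.513 - (4)·-0.915 - (-3)·-0.687) / (13) = 0.312
  β = (4 - (-2)·0.312 - (-3)·-0.915 - (-2)·-0.687) / (9) = 0.056
  γ = (-8 - (3)·0.312 - (4)·0.056 - (-4)·-0.687) / (12) = -0.992
  δ = (-4 - (3)·0.312 - (-2)·0.056 - (-4)·-0.992) / (11) = -0.799

(0.312, 0.056, -0.992, -0.799)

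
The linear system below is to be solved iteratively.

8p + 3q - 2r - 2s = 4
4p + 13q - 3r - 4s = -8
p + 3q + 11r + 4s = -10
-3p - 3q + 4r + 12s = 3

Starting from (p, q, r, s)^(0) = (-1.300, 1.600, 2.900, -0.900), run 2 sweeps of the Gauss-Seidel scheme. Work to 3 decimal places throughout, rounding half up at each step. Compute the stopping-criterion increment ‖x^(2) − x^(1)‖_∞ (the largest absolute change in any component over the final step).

Iteration 1:
  p = (4 - (3)·1.600 - (-2)·2.900 - (-2)·-0.900) / (8) = 0.400
  q = (-8 - (4)·0.400 - (-3)·2.900 - (-4)·-0.900) / (13) = -0.346
  r = (-10 - (1)·0.400 - (3)·-0.346 - (4)·-0.900) / (11) = -0.524
  s = (3 - (-3)·0.400 - (-3)·-0.346 - (4)·-0.524) / (12) = 0.438
Iteration 2:
  p = (4 - (3)·-0.346 - (-2)·-0.524 - (-2)·0.438) / (8) = 0.608
  q = (-8 - (4)·0.608 - (-3)·-0.524 - (-4)·0.438) / (13) = -0.789
  r = (-10 - (1)·0.608 - (3)·-0.789 - (4)·0.438) / (11) = -0.908
  s = (3 - (-3)·0.608 - (-3)·-0.789 - (4)·-0.908) / (12) = 0.507
Change: (0.208, -0.443, -0.384, 0.069) → max |·| = 0.443

0.443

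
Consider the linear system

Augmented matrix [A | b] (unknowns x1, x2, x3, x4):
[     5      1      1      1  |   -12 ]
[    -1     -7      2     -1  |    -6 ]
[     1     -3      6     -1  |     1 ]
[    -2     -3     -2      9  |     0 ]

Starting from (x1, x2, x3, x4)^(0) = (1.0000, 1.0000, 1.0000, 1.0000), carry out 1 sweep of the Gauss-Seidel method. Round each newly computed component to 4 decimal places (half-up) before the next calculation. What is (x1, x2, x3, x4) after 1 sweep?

(-3.0000, 1.4286, 1.5476, 0.1534)

Iteration 1:
  x1 = (-12 - (1)·1.0000 - (1)·1.0000 - (1)·1.0000) / (5) = -3.0000
  x2 = (-6 - (-1)·-3.0000 - (2)·1.0000 - (-1)·1.0000) / (-7) = 1.4286
  x3 = (1 - (1)·-3.0000 - (-3)·1.4286 - (-1)·1.0000) / (6) = 1.5476
  x4 = (0 - (-2)·-3.0000 - (-3)·1.4286 - (-2)·1.5476) / (9) = 0.1534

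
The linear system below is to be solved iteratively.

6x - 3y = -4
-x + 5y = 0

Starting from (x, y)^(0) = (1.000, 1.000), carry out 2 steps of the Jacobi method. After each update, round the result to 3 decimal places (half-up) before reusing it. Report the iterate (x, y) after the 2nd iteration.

(-0.567, -0.033)

Iteration 1:
  x = (-4 - (-3)·1.000) / (6) = -0.167
  y = (0 - (-1)·1.000) / (5) = 0.200
Iteration 2:
  x = (-4 - (-3)·0.200) / (6) = -0.567
  y = (0 - (-1)·-0.167) / (5) = -0.033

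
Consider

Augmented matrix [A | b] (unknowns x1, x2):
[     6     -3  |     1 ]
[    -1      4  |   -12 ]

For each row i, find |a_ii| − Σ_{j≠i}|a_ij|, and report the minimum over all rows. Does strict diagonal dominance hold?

3

row 1: |6| − (3) = 3
row 2: |4| − (1) = 3
minimum over rows = 3 → strictly diagonally dominant (convergence guaranteed)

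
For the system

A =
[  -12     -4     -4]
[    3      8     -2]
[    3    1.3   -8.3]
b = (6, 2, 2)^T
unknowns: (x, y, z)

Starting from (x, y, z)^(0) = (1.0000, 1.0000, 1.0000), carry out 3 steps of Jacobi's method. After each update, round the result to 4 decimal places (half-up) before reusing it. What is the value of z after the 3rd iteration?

Iteration 1:
  x = (6 - (-4)·1.0000 - (-4)·1.0000) / (-12) = -1.1667
  y = (2 - (3)·1.0000 - (-2)·1.0000) / (8) = 0.1250
  z = (2 - (3)·1.0000 - (1.3)·1.0000) / (-8.3) = 0.2771
Iteration 2:
  x = (6 - (-4)·0.1250 - (-4)·0.2771) / (-12) = -0.6340
  y = (2 - (3)·-1.1667 - (-2)·0.2771) / (8) = 0.7568
  z = (2 - (3)·-1.1667 - (1.3)·0.1250) / (-8.3) = -0.6431
Iteration 3:
  x = (6 - (-4)·0.7568 - (-4)·-0.6431) / (-12) = -0.5379
  y = (2 - (3)·-0.6340 - (-2)·-0.6431) / (8) = 0.3270
  z = (2 - (3)·-0.6340 - (1.3)·0.7568) / (-8.3) = -0.3516

-0.3516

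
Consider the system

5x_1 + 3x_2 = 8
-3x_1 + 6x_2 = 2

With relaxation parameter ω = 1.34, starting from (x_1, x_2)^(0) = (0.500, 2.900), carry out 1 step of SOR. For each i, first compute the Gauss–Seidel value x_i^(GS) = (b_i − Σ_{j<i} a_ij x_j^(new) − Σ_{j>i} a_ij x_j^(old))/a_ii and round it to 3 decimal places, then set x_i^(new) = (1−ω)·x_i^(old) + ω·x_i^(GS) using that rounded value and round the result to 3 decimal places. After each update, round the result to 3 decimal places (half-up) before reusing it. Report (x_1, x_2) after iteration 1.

Iteration 1:
  x_1: GS value = (8 - (3)·2.900) / (5) = -0.140;  x_1 ← (1−ω)·0.500 + ω·-0.140 = -0.358
  x_2: GS value = (2 - (-3)·-0.358) / (6) = 0.154;  x_2 ← (1−ω)·2.900 + ω·0.154 = -0.780

(-0.358, -0.780)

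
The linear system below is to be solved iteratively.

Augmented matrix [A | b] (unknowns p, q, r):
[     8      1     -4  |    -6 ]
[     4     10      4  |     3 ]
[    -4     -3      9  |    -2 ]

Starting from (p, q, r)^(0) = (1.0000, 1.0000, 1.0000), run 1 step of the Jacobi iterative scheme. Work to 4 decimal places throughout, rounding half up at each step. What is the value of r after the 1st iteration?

Iteration 1:
  p = (-6 - (1)·1.0000 - (-4)·1.0000) / (8) = -0.3750
  q = (3 - (4)·1.0000 - (4)·1.0000) / (10) = -0.5000
  r = (-2 - (-4)·1.0000 - (-3)·1.0000) / (9) = 0.5556

0.5556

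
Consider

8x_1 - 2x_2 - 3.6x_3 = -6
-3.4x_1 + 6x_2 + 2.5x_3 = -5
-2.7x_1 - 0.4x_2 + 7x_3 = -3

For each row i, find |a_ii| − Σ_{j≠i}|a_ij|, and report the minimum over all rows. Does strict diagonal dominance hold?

0.1

row 1: |8| − (2+3.6) = 2.4
row 2: |6| − (3.4+2.5) = 0.1
row 3: |7| − (2.7+0.4) = 3.9
minimum over rows = 0.1 → strictly diagonally dominant (convergence guaranteed)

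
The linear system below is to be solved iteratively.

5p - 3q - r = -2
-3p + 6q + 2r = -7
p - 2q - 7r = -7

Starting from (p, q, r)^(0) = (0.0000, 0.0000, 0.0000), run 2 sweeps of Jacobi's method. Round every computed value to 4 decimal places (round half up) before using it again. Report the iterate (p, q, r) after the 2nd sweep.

(-0.9000, -1.7000, 1.2762)

Iteration 1:
  p = (-2 - (-3)·0.0000 - (-1)·0.0000) / (5) = -0.4000
  q = (-7 - (-3)·0.0000 - (2)·0.0000) / (6) = -1.1667
  r = (-7 - (1)·0.0000 - (-2)·0.0000) / (-7) = 1.0000
Iteration 2:
  p = (-2 - (-3)·-1.1667 - (-1)·1.0000) / (5) = -0.9000
  q = (-7 - (-3)·-0.4000 - (2)·1.0000) / (6) = -1.7000
  r = (-7 - (1)·-0.4000 - (-2)·-1.1667) / (-7) = 1.2762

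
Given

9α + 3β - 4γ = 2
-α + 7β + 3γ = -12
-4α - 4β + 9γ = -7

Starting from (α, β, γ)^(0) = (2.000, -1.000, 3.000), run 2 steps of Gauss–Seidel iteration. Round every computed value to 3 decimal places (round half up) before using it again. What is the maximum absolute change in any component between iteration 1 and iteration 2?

Iteration 1:
  α = (2 - (3)·-1.000 - (-4)·3.000) / (9) = 1.889
  β = (-12 - (-1)·1.889 - (3)·3.000) / (7) = -2.730
  γ = (-7 - (-4)·1.889 - (-4)·-2.730) / (9) = -1.152
Iteration 2:
  α = (2 - (3)·-2.730 - (-4)·-1.152) / (9) = 0.620
  β = (-12 - (-1)·0.620 - (3)·-1.152) / (7) = -1.132
  γ = (-7 - (-4)·0.620 - (-4)·-1.132) / (9) = -1.005
Change: (-1.269, 1.598, 0.147) → max |·| = 1.598

1.598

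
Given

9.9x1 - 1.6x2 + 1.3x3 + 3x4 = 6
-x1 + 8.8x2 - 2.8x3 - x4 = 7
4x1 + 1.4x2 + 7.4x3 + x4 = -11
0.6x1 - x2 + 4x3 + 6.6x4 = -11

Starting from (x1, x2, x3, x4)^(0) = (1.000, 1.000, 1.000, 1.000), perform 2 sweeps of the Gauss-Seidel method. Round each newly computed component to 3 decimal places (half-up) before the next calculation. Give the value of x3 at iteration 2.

-2.124

Iteration 1:
  x1 = (6 - (-1.6)·1.000 - (1.3)·1.000 - (3)·1.000) / (9.9) = 0.333
  x2 = (7 - (-1)·0.333 - (-2.8)·1.000 - (-1)·1.000) / (8.8) = 1.265
  x3 = (-11 - (4)·0.333 - (1.4)·1.265 - (1)·1.000) / (7.4) = -2.041
  x4 = (-11 - (0.6)·0.333 - (-1)·1.265 - (4)·-2.041) / (6.6) = -0.268
Iteration 2:
  x1 = (6 - (-1.6)·1.265 - (1.3)·-2.041 - (3)·-0.268) / (9.9) = 1.160
  x2 = (7 - (-1)·1.160 - (-2.8)·-2.041 - (-1)·-0.268) / (8.8) = 0.247
  x3 = (-11 - (4)·1.160 - (1.4)·0.247 - (1)·-0.268) / (7.4) = -2.124
  x4 = (-11 - (0.6)·1.160 - (-1)·0.247 - (4)·-2.124) / (6.6) = -0.447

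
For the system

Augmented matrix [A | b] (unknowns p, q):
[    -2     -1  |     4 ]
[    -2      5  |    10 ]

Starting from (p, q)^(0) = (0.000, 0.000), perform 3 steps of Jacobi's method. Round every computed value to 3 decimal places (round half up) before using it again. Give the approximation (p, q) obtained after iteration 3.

Iteration 1:
  p = (4 - (-1)·0.000) / (-2) = -2.000
  q = (10 - (-2)·0.000) / (5) = 2.000
Iteration 2:
  p = (4 - (-1)·2.000) / (-2) = -3.000
  q = (10 - (-2)·-2.000) / (5) = 1.200
Iteration 3:
  p = (4 - (-1)·1.200) / (-2) = -2.600
  q = (10 - (-2)·-3.000) / (5) = 0.800

(-2.600, 0.800)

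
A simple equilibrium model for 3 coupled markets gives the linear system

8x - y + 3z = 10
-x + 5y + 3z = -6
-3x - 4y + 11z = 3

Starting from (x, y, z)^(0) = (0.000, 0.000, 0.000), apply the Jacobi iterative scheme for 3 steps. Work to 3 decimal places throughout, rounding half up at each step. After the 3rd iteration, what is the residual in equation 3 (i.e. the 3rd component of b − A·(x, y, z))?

Iteration 1:
  x = (10 - (-1)·0.000 - (3)·0.000) / (8) = 1.250
  y = (-6 - (-1)·0.000 - (3)·0.000) / (5) = -1.200
  z = (3 - (-3)·0.000 - (-4)·0.000) / (11) = 0.273
Iteration 2:
  x = (10 - (-1)·-1.200 - (3)·0.273) / (8) = 0.998
  y = (-6 - (-1)·1.250 - (3)·0.273) / (5) = -1.114
  z = (3 - (-3)·1.250 - (-4)·-1.200) / (11) = 0.177
Iteration 3:
  x = (10 - (-1)·-1.114 - (3)·0.177) / (8) = 1.044
  y = (-6 - (-1)·0.998 - (3)·0.177) / (5) = -1.107
  z = (3 - (-3)·0.998 - (-4)·-1.114) / (11) = 0.140
Residual b − A·x = (0.121, 0.159, 0.164)

0.164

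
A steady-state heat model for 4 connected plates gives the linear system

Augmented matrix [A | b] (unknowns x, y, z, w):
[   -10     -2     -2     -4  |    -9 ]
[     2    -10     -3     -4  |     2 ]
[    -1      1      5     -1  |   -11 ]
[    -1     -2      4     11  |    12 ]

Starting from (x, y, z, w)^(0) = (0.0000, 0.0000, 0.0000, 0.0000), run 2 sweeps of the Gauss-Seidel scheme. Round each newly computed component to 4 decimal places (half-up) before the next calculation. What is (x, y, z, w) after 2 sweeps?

(0.5463, -0.2468, -1.6609, 1.6997)

Iteration 1:
  x = (-9 - (-2)·0.0000 - (-2)·0.0000 - (-4)·0.0000) / (-10) = 0.9000
  y = (2 - (2)·0.9000 - (-3)·0.0000 - (-4)·0.0000) / (-10) = -0.0200
  z = (-11 - (-1)·0.9000 - (1)·-0.0200 - (-1)·0.0000) / (5) = -2.0160
  w = (12 - (-1)·0.9000 - (-2)·-0.0200 - (4)·-2.0160) / (11) = 1.9022
Iteration 2:
  x = (-9 - (-2)·-0.0200 - (-2)·-2.0160 - (-4)·1.9022) / (-10) = 0.5463
  y = (2 - (2)·0.5463 - (-3)·-2.0160 - (-4)·1.9022) / (-10) = -0.2468
  z = (-11 - (-1)·0.5463 - (1)·-0.2468 - (-1)·1.9022) / (5) = -1.6609
  w = (12 - (-1)·0.5463 - (-2)·-0.2468 - (4)·-1.6609) / (11) = 1.6997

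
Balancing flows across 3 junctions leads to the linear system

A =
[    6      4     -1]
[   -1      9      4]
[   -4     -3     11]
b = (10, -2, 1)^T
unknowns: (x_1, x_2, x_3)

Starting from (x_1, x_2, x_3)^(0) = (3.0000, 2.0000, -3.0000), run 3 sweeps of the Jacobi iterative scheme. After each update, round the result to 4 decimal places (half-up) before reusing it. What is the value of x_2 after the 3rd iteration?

-0.3006

Iteration 1:
  x_1 = (10 - (4)·2.0000 - (-1)·-3.0000) / (6) = -0.1667
  x_2 = (-2 - (-1)·3.0000 - (4)·-3.0000) / (9) = 1.4444
  x_3 = (1 - (-4)·3.0000 - (-3)·2.0000) / (11) = 1.7273
Iteration 2:
  x_1 = (10 - (4)·1.4444 - (-1)·1.7273) / (6) = 0.9916
  x_2 = (-2 - (-1)·-0.1667 - (4)·1.7273) / (9) = -1.0084
  x_3 = (1 - (-4)·-0.1667 - (-3)·1.4444) / (11) = 0.4242
Iteration 3:
  x_1 = (10 - (4)·-1.0084 - (-1)·0.4242) / (6) = 2.4096
  x_2 = (-2 - (-1)·0.9916 - (4)·0.4242) / (9) = -0.3006
  x_3 = (1 - (-4)·0.9916 - (-3)·-1.0084) / (11) = 0.1765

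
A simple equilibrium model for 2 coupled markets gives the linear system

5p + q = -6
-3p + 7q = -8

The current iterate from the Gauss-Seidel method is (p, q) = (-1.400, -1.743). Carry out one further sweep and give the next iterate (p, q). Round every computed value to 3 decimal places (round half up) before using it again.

One sweep:
  p = (-6 - (1)·-1.743) / (5) = -0.851
  q = (-8 - (-3)·-0.851) / (7) = -1.508

(-0.851, -1.508)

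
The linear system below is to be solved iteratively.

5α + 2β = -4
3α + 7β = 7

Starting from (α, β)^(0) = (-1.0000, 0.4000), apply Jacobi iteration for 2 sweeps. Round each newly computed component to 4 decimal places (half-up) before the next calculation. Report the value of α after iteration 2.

Iteration 1:
  α = (-4 - (2)·0.4000) / (5) = -0.9600
  β = (7 - (3)·-1.0000) / (7) = 1.4286
Iteration 2:
  α = (-4 - (2)·1.4286) / (5) = -1.3714
  β = (7 - (3)·-0.9600) / (7) = 1.4114

-1.3714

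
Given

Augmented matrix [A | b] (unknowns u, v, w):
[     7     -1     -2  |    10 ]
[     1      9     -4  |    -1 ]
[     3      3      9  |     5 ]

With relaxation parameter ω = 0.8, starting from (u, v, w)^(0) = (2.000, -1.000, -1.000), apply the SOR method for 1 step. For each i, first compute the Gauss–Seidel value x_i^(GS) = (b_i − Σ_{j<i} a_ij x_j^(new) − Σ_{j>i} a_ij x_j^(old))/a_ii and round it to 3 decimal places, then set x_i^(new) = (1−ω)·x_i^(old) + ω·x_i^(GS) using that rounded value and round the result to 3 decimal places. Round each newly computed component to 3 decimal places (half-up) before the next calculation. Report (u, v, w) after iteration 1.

Iteration 1:
  u: GS value = (10 - (-1)·-1.000 - (-2)·-1.000) / (7) = 1.000;  u ← (1−ω)·2.000 + ω·1.000 = 1.200
  v: GS value = (-1 - (1)·1.200 - (-4)·-1.000) / (9) = -0.689;  v ← (1−ω)·-1.000 + ω·-0.689 = -0.751
  w: GS value = (5 - (3)·1.200 - (3)·-0.751) / (9) = 0.406;  w ← (1−ω)·-1.000 + ω·0.406 = 0.125

(1.200, -0.751, 0.125)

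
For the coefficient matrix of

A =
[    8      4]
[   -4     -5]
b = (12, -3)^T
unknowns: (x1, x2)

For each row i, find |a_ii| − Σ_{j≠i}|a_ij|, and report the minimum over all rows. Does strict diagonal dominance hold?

1

row 1: |8| − (4) = 4
row 2: |-5| − (4) = 1
minimum over rows = 1 → strictly diagonally dominant (convergence guaranteed)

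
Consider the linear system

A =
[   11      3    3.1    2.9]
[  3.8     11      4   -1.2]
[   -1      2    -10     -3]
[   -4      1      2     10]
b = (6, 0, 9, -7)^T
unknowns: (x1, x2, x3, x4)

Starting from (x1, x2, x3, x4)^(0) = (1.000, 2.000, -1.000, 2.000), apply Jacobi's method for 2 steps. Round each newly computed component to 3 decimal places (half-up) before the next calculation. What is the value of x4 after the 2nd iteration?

-0.582

Iteration 1:
  x1 = (6 - (3)·2.000 - (3.1)·-1.000 - (2.9)·2.000) / (11) = -0.245
  x2 = (0 - (3.8)·1.000 - (4)·-1.000 - (-1.2)·2.000) / (11) = 0.236
  x3 = (9 - (-1)·1.000 - (2)·2.000 - (-3)·2.000) / (-10) = -1.200
  x4 = (-7 - (-4)·1.000 - (1)·2.000 - (2)·-1.000) / (10) = -0.300
Iteration 2:
  x1 = (6 - (3)·0.236 - (3.1)·-1.200 - (2.9)·-0.300) / (11) = 0.898
  x2 = (0 - (3.8)·-0.245 - (4)·-1.200 - (-1.2)·-0.300) / (11) = 0.488
  x3 = (9 - (-1)·-0.245 - (2)·0.236 - (-3)·-0.300) / (-10) = -0.738
  x4 = (-7 - (-4)·-0.245 - (1)·0.236 - (2)·-1.200) / (10) = -0.582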